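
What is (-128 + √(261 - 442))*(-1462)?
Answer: 187136 - 1462*I*√181 ≈ 1.8714e+5 - 19669.0*I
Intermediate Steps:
(-128 + √(261 - 442))*(-1462) = (-128 + √(-181))*(-1462) = (-128 + I*√181)*(-1462) = 187136 - 1462*I*√181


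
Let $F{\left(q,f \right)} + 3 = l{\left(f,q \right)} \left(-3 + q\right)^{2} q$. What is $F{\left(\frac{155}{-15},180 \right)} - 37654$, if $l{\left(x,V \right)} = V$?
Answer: $- \frac{1512617}{81} \approx -18674.0$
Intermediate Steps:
$F{\left(q,f \right)} = -3 + q^{2} \left(-3 + q\right)^{2}$ ($F{\left(q,f \right)} = -3 + q \left(-3 + q\right)^{2} q = -3 + q^{2} \left(-3 + q\right)^{2}$)
$F{\left(\frac{155}{-15},180 \right)} - 37654 = \left(-3 + \left(\frac{155}{-15}\right)^{2} \left(-3 + \frac{155}{-15}\right)^{2}\right) - 37654 = \left(-3 + \left(155 \left(- \frac{1}{15}\right)\right)^{2} \left(-3 + 155 \left(- \frac{1}{15}\right)\right)^{2}\right) - 37654 = \left(-3 + \left(- \frac{31}{3}\right)^{2} \left(-3 - \frac{31}{3}\right)^{2}\right) - 37654 = \left(-3 + \frac{961 \left(- \frac{40}{3}\right)^{2}}{9}\right) - 37654 = \left(-3 + \frac{961}{9} \cdot \frac{1600}{9}\right) - 37654 = \left(-3 + \frac{1537600}{81}\right) - 37654 = \frac{1537357}{81} - 37654 = - \frac{1512617}{81}$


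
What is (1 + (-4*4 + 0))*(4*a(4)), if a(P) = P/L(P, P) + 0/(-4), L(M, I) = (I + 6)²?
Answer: -12/5 ≈ -2.4000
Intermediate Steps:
L(M, I) = (6 + I)²
a(P) = P/(6 + P)² (a(P) = P/((6 + P)²) + 0/(-4) = P/(6 + P)² + 0*(-¼) = P/(6 + P)² + 0 = P/(6 + P)²)
(1 + (-4*4 + 0))*(4*a(4)) = (1 + (-4*4 + 0))*(4*(4/(6 + 4)²)) = (1 + (-16 + 0))*(4*(4/10²)) = (1 - 16)*(4*(4*(1/100))) = -60/25 = -15*4/25 = -12/5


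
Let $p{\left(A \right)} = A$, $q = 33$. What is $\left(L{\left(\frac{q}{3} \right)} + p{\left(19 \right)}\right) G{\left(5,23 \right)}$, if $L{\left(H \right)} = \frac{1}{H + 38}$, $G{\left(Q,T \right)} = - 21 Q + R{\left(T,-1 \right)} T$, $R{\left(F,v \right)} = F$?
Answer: $\frac{395168}{49} \approx 8064.7$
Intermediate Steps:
$G{\left(Q,T \right)} = T^{2} - 21 Q$ ($G{\left(Q,T \right)} = - 21 Q + T T = - 21 Q + T^{2} = T^{2} - 21 Q$)
$L{\left(H \right)} = \frac{1}{38 + H}$
$\left(L{\left(\frac{q}{3} \right)} + p{\left(19 \right)}\right) G{\left(5,23 \right)} = \left(\frac{1}{38 + \frac{33}{3}} + 19\right) \left(23^{2} - 105\right) = \left(\frac{1}{38 + 33 \cdot \frac{1}{3}} + 19\right) \left(529 - 105\right) = \left(\frac{1}{38 + 11} + 19\right) 424 = \left(\frac{1}{49} + 19\right) 424 = \frac{932}{49} \cdot 424 = \frac{395168}{49}$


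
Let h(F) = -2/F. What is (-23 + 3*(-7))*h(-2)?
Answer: -44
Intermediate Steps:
(-23 + 3*(-7))*h(-2) = (-23 + 3*(-7))*(-2/(-2)) = (-23 - 21)*(-2*(-½)) = -44*1 = -44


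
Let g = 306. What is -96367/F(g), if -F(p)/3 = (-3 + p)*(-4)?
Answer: -96367/3636 ≈ -26.504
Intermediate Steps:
F(p) = -36 + 12*p (F(p) = -3*(-3 + p)*(-4) = -3*(12 - 4*p) = -36 + 12*p)
-96367/F(g) = -96367/(-36 + 12*306) = -96367/(-36 + 3672) = -96367/3636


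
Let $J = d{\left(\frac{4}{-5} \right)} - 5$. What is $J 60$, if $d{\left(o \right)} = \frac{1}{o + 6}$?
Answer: $- \frac{3750}{13} \approx -288.46$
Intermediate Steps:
$d{\left(o \right)} = \frac{1}{6 + o}$
$J = - \frac{125}{26}$ ($J = \frac{1}{6 + \frac{4}{-5}} - 5 = \frac{1}{6 + 4 \left(- \frac{1}{5}\right)} - 5 = \frac{1}{6 - \frac{4}{5}} - 5 = \frac{1}{\frac{26}{5}} - 5 = \frac{5}{26} - 5 = - \frac{125}{26} \approx -4.8077$)
$J 60 = \left(- \frac{125}{26}\right) 60 = - \frac{3750}{13}$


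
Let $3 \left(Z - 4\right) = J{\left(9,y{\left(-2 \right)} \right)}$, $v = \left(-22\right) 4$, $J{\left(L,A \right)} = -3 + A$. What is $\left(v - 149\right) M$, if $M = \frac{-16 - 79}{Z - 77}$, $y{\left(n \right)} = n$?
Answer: $- \frac{67545}{224} \approx -301.54$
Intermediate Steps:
$v = -88$
$Z = \frac{7}{3}$ ($Z = 4 + \frac{-3 - 2}{3} = 4 + \frac{1}{3} \left(-5\right) = 4 - \frac{5}{3} = \frac{7}{3} \approx 2.3333$)
$M = \frac{285}{224}$ ($M = \frac{-16 - 79}{\frac{7}{3} - 77} = - \frac{95}{- \frac{224}{3}} = \left(-95\right) \left(- \frac{3}{224}\right) = \frac{285}{224} \approx 1.2723$)
$\left(v - 149\right) M = \left(-88 - 149\right) \frac{285}{224} = \left(-237\right) \frac{285}{224} = - \frac{67545}{224}$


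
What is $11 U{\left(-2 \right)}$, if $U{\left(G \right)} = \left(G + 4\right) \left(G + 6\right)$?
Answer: $88$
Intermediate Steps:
$U{\left(G \right)} = \left(4 + G\right) \left(6 + G\right)$
$11 U{\left(-2 \right)} = 11 \left(24 + \left(-2\right)^{2} + 10 \left(-2\right)\right) = 11 \left(24 + 4 - 20\right) = 11 \cdot 8 = 88$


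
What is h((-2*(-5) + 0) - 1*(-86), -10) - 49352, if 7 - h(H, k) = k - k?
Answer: -49345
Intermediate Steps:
h(H, k) = 7 (h(H, k) = 7 - (k - k) = 7 - 1*0 = 7 + 0 = 7)
h((-2*(-5) + 0) - 1*(-86), -10) - 49352 = 7 - 49352 = -49345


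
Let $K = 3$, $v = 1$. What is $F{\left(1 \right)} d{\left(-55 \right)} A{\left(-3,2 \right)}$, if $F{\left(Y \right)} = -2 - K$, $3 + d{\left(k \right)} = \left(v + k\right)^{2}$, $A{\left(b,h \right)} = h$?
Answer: $-29130$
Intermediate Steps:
$d{\left(k \right)} = -3 + \left(1 + k\right)^{2}$
$F{\left(Y \right)} = -5$ ($F{\left(Y \right)} = -2 - 3 = -5$)
$F{\left(1 \right)} d{\left(-55 \right)} A{\left(-3,2 \right)} = - 5 \left(-3 + \left(1 - 55\right)^{2}\right) 2 = - 5 \left(-3 + \left(-54\right)^{2}\right) 2 = - 5 \left(-3 + 2916\right) 2 = \left(-5\right) 2913 \cdot 2 = \left(-14565\right) 2 = -29130$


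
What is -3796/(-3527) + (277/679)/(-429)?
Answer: 1104763657/1027383357 ≈ 1.0753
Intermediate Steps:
-3796/(-3527) + (277/679)/(-429) = -3796*(-1/3527) + (277*(1/679))*(-1/429) = 3796/3527 + (277/679)*(-1/429) = 3796/3527 - 277/291291 = 1104763657/1027383357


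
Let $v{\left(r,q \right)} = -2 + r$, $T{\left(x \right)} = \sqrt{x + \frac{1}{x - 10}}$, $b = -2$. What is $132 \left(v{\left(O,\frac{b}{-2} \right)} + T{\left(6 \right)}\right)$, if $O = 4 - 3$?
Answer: $-132 + 66 \sqrt{23} \approx 184.52$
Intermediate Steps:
$O = 1$
$T{\left(x \right)} = \sqrt{x + \frac{1}{-10 + x}}$
$132 \left(v{\left(O,\frac{b}{-2} \right)} + T{\left(6 \right)}\right) = 132 \left(\left(-2 + 1\right) + \sqrt{\frac{1 + 6 \left(-10 + 6\right)}{-10 + 6}}\right) = 132 \left(-1 + \sqrt{\frac{1 + 6 \left(-4\right)}{-4}}\right) = 132 \left(-1 + \sqrt{- \frac{1 - 24}{4}}\right) = 132 \left(-1 + \sqrt{\left(- \frac{1}{4}\right) \left(-23\right)}\right) = 132 \left(-1 + \sqrt{\frac{23}{4}}\right) = 132 \left(-1 + \frac{\sqrt{23}}{2}\right) = -132 + 66 \sqrt{23}$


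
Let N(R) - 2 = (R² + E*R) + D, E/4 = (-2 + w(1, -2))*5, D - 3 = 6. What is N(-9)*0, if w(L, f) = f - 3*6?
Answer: 0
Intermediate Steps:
w(L, f) = -18 + f (w(L, f) = f - 18 = -18 + f)
D = 9 (D = 3 + 6 = 9)
E = -440 (E = 4*((-2 + (-18 - 2))*5) = 4*((-2 - 20)*5) = 4*(-22*5) = 4*(-110) = -440)
N(R) = 11 + R² - 440*R (N(R) = 2 + ((R² - 440*R) + 9) = 2 + (9 + R² - 440*R) = 11 + R² - 440*R)
N(-9)*0 = (11 + (-9)² - 440*(-9))*0 = (11 + 81 + 3960)*0 = 4052*0 = 0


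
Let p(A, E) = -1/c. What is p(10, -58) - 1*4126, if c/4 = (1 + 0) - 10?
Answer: -148535/36 ≈ -4126.0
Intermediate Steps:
c = -36 (c = 4*((1 + 0) - 10) = 4*(1 - 10) = 4*(-9) = -36)
p(A, E) = 1/36 (p(A, E) = -1/(-36) = -1*(-1/36) = 1/36)
p(10, -58) - 1*4126 = 1/36 - 1*4126 = 1/36 - 4126 = -148535/36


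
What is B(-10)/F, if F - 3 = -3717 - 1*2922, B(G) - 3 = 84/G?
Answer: 9/11060 ≈ 0.00081374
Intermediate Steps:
B(G) = 3 + 84/G
F = -6636 (F = 3 + (-3717 - 1*2922) = 3 + (-3717 - 2922) = 3 - 6639 = -6636)
B(-10)/F = (3 + 84/(-10))/(-6636) = (3 + 84*(-1/10))*(-1/6636) = (3 - 42/5)*(-1/6636) = -27/5*(-1/6636) = 9/11060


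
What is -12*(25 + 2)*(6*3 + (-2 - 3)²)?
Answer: -13932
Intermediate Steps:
-12*(25 + 2)*(6*3 + (-2 - 3)²) = -324*(18 + (-5)²) = -324*(18 + 25) = -324*43 = -12*1161 = -13932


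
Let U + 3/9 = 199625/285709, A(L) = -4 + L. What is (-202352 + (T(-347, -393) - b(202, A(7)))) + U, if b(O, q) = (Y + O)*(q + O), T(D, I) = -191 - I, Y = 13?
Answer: -211045782409/857127 ≈ -2.4622e+5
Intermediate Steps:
U = 313166/857127 (U = -1/3 + 199625/285709 = 313166/857127 ≈ 0.36537)
b(O, q) = (13 + O)*(O + q) (b(O, q) = (13 + O)*(q + O) = (13 + O)*(O + q))
(-202352 + (T(-347, -393) - b(202, A(7)))) + U = (-202352 + ((-191 - 1*(-393)) - (202**2 + 13*202 + 13*(-4 + 7) + 202*(-4 + 7)))) + 313166/857127 = (-202352 + ((-191 + 393) - (40804 + 2626 + 13*3 + 202*3))) + 313166/857127 = (-202352 + (202 - (40804 + 2626 + 39 + 606))) + 313166/857127 = (-202352 + (202 - 1*44075)) + 313166/857127 = (-202352 + (202 - 44075)) + 313166/857127 = (-202352 - 43873) + 313166/857127 = -246225 + 313166/857127 = -211045782409/857127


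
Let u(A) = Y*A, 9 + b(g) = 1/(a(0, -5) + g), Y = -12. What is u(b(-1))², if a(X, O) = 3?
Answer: 10404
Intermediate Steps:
b(g) = -9 + 1/(3 + g)
u(A) = -12*A
u(b(-1))² = (-12*(-26 - 9*(-1))/(3 - 1))² = (-12*(-26 + 9)/2)² = (-6*(-17))² = (-12*(-17/2))² = 102² = 10404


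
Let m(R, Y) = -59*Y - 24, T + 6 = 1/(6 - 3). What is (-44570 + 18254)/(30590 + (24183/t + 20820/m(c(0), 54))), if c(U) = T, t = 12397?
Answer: -3878624596/4507886297 ≈ -0.86041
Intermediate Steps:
T = -17/3 (T = -6 + 1/(6 - 3) = -6 + 1/3 = -6 + ⅓ = -17/3 ≈ -5.6667)
c(U) = -17/3
m(R, Y) = -24 - 59*Y
(-44570 + 18254)/(30590 + (24183/t + 20820/m(c(0), 54))) = (-44570 + 18254)/(30590 + (24183/12397 + 20820/(-24 - 59*54))) = -26316/(30590 + (24183*(1/12397) + 20820/(-24 - 3186))) = -26316/(30590 + (24183/12397 + 20820/(-3210))) = -26316/(30590 + (24183/12397 + 20820*(-1/3210))) = -26316/(30590 + (24183/12397 - 694/107)) = -26316/(30590 - 6015937/1326479) = -26316/40570976673/1326479 = -26316*1326479/40570976673 = -3878624596/4507886297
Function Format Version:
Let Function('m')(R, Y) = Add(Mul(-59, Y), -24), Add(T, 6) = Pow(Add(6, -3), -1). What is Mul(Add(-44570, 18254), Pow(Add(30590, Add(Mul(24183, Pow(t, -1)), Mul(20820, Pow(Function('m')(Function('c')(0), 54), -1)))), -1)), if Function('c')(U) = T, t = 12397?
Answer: Rational(-3878624596, 4507886297) ≈ -0.86041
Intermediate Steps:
T = Rational(-17, 3) (T = Add(-6, Pow(Add(6, -3), -1)) = Add(-6, Pow(3, -1)) = Add(-6, Rational(1, 3)) = Rational(-17, 3) ≈ -5.6667)
Function('c')(U) = Rational(-17, 3)
Function('m')(R, Y) = Add(-24, Mul(-59, Y))
Mul(Add(-44570, 18254), Pow(Add(30590, Add(Mul(24183, Pow(t, -1)), Mul(20820, Pow(Function('m')(Function('c')(0), 54), -1)))), -1)) = Mul(Add(-44570, 18254), Pow(Add(30590, Add(Mul(24183, Pow(12397, -1)), Mul(20820, Pow(Add(-24, Mul(-59, 54)), -1)))), -1)) = Mul(-26316, Pow(Add(30590, Add(Mul(24183, Rational(1, 12397)), Mul(20820, Pow(Add(-24, -3186), -1)))), -1)) = Mul(-26316, Pow(Add(30590, Add(Rational(24183, 12397), Mul(20820, Pow(-3210, -1)))), -1)) = Mul(-26316, Pow(Add(30590, Add(Rational(24183, 12397), Mul(20820, Rational(-1, 3210)))), -1)) = Mul(-26316, Pow(Add(30590, Add(Rational(24183, 12397), Rational(-694, 107))), -1)) = Mul(-26316, Pow(Add(30590, Rational(-6015937, 1326479)), -1)) = Mul(-26316, Pow(Rational(40570976673, 1326479), -1)) = Mul(-26316, Rational(1326479, 40570976673)) = Rational(-3878624596, 4507886297)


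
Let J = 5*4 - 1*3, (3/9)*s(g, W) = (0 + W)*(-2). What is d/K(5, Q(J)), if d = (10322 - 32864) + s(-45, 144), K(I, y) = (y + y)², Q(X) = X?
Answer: -11703/578 ≈ -20.247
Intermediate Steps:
s(g, W) = -6*W (s(g, W) = 3*((0 + W)*(-2)) = 3*(W*(-2)) = 3*(-2*W) = -6*W)
J = 17 (J = 20 - 3 = 17)
K(I, y) = 4*y² (K(I, y) = (2*y)² = 4*y²)
d = -23406 (d = (10322 - 32864) - 6*144 = -22542 - 864 = -23406)
d/K(5, Q(J)) = -23406/(4*17²) = -23406/(4*289) = -23406/1156 = -23406*1/1156 = -11703/578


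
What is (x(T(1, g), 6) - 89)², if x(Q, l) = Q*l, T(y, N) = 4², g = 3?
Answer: 49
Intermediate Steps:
T(y, N) = 16
(x(T(1, g), 6) - 89)² = (16*6 - 89)² = (96 - 89)² = 7² = 49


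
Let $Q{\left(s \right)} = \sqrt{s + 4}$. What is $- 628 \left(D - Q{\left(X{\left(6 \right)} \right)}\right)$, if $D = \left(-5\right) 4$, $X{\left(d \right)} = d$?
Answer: $12560 + 628 \sqrt{10} \approx 14546.0$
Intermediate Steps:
$Q{\left(s \right)} = \sqrt{4 + s}$
$D = -20$
$- 628 \left(D - Q{\left(X{\left(6 \right)} \right)}\right) = - 628 \left(-20 - \sqrt{4 + 6}\right) = - 628 \left(-20 - \sqrt{10}\right) = 12560 + 628 \sqrt{10}$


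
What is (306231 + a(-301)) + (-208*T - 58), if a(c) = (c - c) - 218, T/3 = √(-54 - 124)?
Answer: 305955 - 624*I*√178 ≈ 3.0596e+5 - 8325.2*I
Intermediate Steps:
T = 3*I*√178 (T = 3*√(-54 - 124) = 3*√(-178) = 3*(I*√178) = 3*I*√178 ≈ 40.025*I)
a(c) = -218 (a(c) = 0 - 218 = -218)
(306231 + a(-301)) + (-208*T - 58) = (306231 - 218) + (-624*I*√178 - 58) = 306013 + (-624*I*√178 - 58) = 306013 + (-58 - 624*I*√178) = 305955 - 624*I*√178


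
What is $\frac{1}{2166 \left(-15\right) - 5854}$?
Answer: $- \frac{1}{38344} \approx -2.608 \cdot 10^{-5}$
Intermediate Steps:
$\frac{1}{2166 \left(-15\right) - 5854} = \frac{1}{-32490 - 5854} = \frac{1}{-38344} = - \frac{1}{38344}$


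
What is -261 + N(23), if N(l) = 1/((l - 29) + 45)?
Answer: -10178/39 ≈ -260.97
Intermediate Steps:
N(l) = 1/(16 + l) (N(l) = 1/((-29 + l) + 45) = 1/(16 + l))
-261 + N(23) = -261 + 1/(16 + 23) = -261 + 1/39 = -10178/39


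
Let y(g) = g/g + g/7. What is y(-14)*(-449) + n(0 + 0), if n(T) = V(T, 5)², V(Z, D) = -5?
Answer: 474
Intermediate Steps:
y(g) = 1 + g/7 (y(g) = 1 + g*(⅐) = 1 + g/7)
n(T) = 25 (n(T) = (-5)² = 25)
y(-14)*(-449) + n(0 + 0) = (1 + (⅐)*(-14))*(-449) + 25 = (1 - 2)*(-449) + 25 = -1*(-449) + 25 = 449 + 25 = 474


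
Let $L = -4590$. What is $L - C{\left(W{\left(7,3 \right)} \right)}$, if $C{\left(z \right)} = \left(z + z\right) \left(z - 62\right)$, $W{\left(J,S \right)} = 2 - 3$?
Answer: $-4716$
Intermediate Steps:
$W{\left(J,S \right)} = -1$
$C{\left(z \right)} = 2 z \left(-62 + z\right)$
$L - C{\left(W{\left(7,3 \right)} \right)} = -4590 - 2 \left(-1\right) \left(-62 - 1\right) = -4590 - 2 \left(-1\right) \left(-63\right) = -4590 - 126 = -4716$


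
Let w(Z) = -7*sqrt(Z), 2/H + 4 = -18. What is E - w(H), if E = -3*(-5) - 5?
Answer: 10 + 7*I*sqrt(11)/11 ≈ 10.0 + 2.1106*I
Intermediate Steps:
H = -1/11 (H = 2/(-4 - 18) = 2/(-22) = 2*(-1/22) = -1/11 ≈ -0.090909)
E = 10 (E = 15 - 5 = 10)
E - w(H) = 10 - (-7)*sqrt(-1/11) = 10 - (-7)*I*sqrt(11)/11 = 10 + 7*I*sqrt(11)/11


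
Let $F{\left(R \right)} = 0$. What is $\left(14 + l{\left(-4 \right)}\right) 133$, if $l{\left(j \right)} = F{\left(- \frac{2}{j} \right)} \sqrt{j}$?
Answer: $1862$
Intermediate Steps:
$l{\left(j \right)} = 0$ ($l{\left(j \right)} = 0 \sqrt{j} = 0$)
$\left(14 + l{\left(-4 \right)}\right) 133 = \left(14 + 0\right) 133 = 14 \cdot 133 = 1862$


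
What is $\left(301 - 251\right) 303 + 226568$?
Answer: $241718$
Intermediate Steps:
$\left(301 - 251\right) 303 + 226568 = 50 \cdot 303 + 226568 = 15150 + 226568 = 241718$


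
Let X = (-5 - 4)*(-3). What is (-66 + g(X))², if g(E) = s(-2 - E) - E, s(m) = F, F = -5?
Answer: 9604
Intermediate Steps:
s(m) = -5
X = 27 (X = -9*(-3) = 27)
g(E) = -5 - E
(-66 + g(X))² = (-66 + (-5 - 1*27))² = (-66 + (-5 - 27))² = (-66 - 32)² = (-98)² = 9604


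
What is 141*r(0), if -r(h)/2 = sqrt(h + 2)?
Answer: -282*sqrt(2) ≈ -398.81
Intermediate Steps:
r(h) = -2*sqrt(2 + h) (r(h) = -2*sqrt(h + 2) = -2*sqrt(2 + h))
141*r(0) = 141*(-2*sqrt(2 + 0)) = 141*(-2*sqrt(2)) = -282*sqrt(2)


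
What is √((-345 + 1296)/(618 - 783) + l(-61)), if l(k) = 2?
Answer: 3*I*√1265/55 ≈ 1.94*I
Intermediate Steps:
√((-345 + 1296)/(618 - 783) + l(-61)) = √((-345 + 1296)/(618 - 783) + 2) = √(951/(-165) + 2) = √(951*(-1/165) + 2) = √(-317/55 + 2) = √(-207/55) = 3*I*√1265/55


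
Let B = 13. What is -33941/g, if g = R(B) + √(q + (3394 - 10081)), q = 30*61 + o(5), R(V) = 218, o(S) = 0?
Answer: -7399138/52381 + 33941*I*√4857/52381 ≈ -141.26 + 45.158*I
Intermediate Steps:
q = 1830 (q = 30*61 + 0 = 1830 + 0 = 1830)
g = 218 + I*√4857 (g = 218 + √(1830 + (3394 - 10081)) = 218 + √(1830 - 6687) = 218 + √(-4857) = 218 + I*√4857 ≈ 218.0 + 69.692*I)
-33941/g = -33941/(218 + I*√4857)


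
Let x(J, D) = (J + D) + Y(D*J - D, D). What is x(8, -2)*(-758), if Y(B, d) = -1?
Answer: -3790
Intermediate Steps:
x(J, D) = -1 + D + J (x(J, D) = (J + D) - 1 = (D + J) - 1 = -1 + D + J)
x(8, -2)*(-758) = (-1 - 2 + 8)*(-758) = 5*(-758) = -3790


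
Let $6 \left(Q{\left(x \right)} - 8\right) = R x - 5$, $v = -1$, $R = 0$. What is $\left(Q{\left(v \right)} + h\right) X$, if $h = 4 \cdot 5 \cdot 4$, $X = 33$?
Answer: $\frac{5753}{2} \approx 2876.5$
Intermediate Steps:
$Q{\left(x \right)} = \frac{43}{6}$ ($Q{\left(x \right)} = 8 + \frac{0 x - 5}{6} = 8 + \frac{0 - 5}{6} = 8 + \frac{1}{6} \left(-5\right) = 8 - \frac{5}{6} = \frac{43}{6}$)
$h = 80$ ($h = 20 \cdot 4 = 80$)
$\left(Q{\left(v \right)} + h\right) X = \left(\frac{43}{6} + 80\right) 33 = \frac{523}{6} \cdot 33 = \frac{5753}{2}$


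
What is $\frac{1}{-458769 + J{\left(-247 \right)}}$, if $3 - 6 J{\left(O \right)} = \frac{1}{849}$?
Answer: $- \frac{2547}{1168483370} \approx -2.1797 \cdot 10^{-6}$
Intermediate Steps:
$J{\left(O \right)} = \frac{1273}{2547}$ ($J{\left(O \right)} = \frac{1}{2} - \frac{1}{6 \cdot 849} = \frac{1}{2} - \frac{1}{5094} = \frac{1273}{2547}$)
$\frac{1}{-458769 + J{\left(-247 \right)}} = \frac{1}{-458769 + \frac{1273}{2547}} = \frac{1}{- \frac{1168483370}{2547}} = - \frac{2547}{1168483370}$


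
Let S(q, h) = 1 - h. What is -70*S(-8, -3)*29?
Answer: -8120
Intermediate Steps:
-70*S(-8, -3)*29 = -70*(1 - 1*(-3))*29 = -70*(1 + 3)*29 = -70*4*29 = -280*29 = -8120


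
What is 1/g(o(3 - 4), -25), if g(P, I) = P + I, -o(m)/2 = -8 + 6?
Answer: -1/21 ≈ -0.047619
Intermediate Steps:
o(m) = 4 (o(m) = -2*(-8 + 6) = -2*(-2) = 4)
g(P, I) = I + P
1/g(o(3 - 4), -25) = 1/(-25 + 4) = 1/(-21) = -1/21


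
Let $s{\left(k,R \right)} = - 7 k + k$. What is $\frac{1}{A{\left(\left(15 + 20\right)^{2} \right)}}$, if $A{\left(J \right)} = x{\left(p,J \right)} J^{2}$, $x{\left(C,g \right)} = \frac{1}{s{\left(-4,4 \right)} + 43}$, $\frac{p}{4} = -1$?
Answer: $\frac{67}{1500625} \approx 4.4648 \cdot 10^{-5}$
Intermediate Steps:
$p = -4$ ($p = 4 \left(-1\right) = -4$)
$s{\left(k,R \right)} = - 6 k$
$x{\left(C,g \right)} = \frac{1}{67}$ ($x{\left(C,g \right)} = \frac{1}{\left(-6\right) \left(-4\right) + 43} = \frac{1}{24 + 43} = \frac{1}{67}$)
$A{\left(J \right)} = \frac{J^{2}}{67}$
$\frac{1}{A{\left(\left(15 + 20\right)^{2} \right)}} = \frac{1}{\frac{1}{67} \left(\left(15 + 20\right)^{2}\right)^{2}} = \frac{1}{\frac{1}{67} \left(35^{2}\right)^{2}} = \frac{1}{\frac{1}{67} \cdot 1225^{2}} = \frac{1}{\frac{1}{67} \cdot 1500625} = \frac{1}{\frac{1500625}{67}} = \frac{67}{1500625}$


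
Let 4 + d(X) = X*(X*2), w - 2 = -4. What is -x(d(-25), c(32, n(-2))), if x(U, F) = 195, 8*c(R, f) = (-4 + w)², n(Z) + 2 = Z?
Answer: -195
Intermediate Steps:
w = -2 (w = 2 - 4 = -2)
n(Z) = -2 + Z
d(X) = -4 + 2*X² (d(X) = -4 + X*(X*2) = -4 + X*(2*X) = -4 + 2*X²)
c(R, f) = 9/2 (c(R, f) = (-4 - 2)²/8 = (⅛)*(-6)² = (⅛)*36 = 9/2)
-x(d(-25), c(32, n(-2))) = -1*195 = -195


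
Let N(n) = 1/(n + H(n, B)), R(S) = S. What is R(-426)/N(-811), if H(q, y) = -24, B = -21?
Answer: 355710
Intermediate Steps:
N(n) = 1/(-24 + n) (N(n) = 1/(n - 24) = 1/(-24 + n))
R(-426)/N(-811) = -426/(1/(-24 - 811)) = -426/(1/(-835)) = -426/(-1/835) = -426*(-835) = 355710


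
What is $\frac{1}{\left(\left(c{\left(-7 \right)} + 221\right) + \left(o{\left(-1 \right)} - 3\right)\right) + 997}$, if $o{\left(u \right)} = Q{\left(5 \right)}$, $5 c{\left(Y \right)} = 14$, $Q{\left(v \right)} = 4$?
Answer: $\frac{5}{6109} \approx 0.00081846$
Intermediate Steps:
$c{\left(Y \right)} = \frac{14}{5}$ ($c{\left(Y \right)} = \frac{1}{5} \cdot 14 = \frac{14}{5}$)
$o{\left(u \right)} = 4$
$\frac{1}{\left(\left(c{\left(-7 \right)} + 221\right) + \left(o{\left(-1 \right)} - 3\right)\right) + 997} = \frac{1}{\left(\left(\frac{14}{5} + 221\right) + \left(4 - 3\right)\right) + 997} = \frac{1}{\left(\frac{1119}{5} + \left(4 - 3\right)\right) + 997} = \frac{1}{\left(\frac{1119}{5} + 1\right) + 997} = \frac{1}{\frac{1124}{5} + 997} = \frac{1}{\frac{6109}{5}} = \frac{5}{6109}$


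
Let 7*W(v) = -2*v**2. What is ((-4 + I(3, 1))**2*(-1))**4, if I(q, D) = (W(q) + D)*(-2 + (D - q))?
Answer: 4294967296/5764801 ≈ 745.03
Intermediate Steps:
W(v) = -2*v**2/7 (W(v) = (-2*v**2)/7 = -2*v**2/7)
I(q, D) = (D - 2*q**2/7)*(-2 + D - q) (I(q, D) = (-2*q**2/7 + D)*(-2 + (D - q)) = (D - 2*q**2/7)*(-2 + D - q))
((-4 + I(3, 1))**2*(-1))**4 = ((-4 + (1**2 - 2*1 + (2/7)*3**3 + (4/7)*3**2 - 1*1*3 - 2/7*1*3**2))**2*(-1))**4 = ((-4 + (1 - 2 + (2/7)*27 + (4/7)*9 - 3 - 2/7*1*9))**2*(-1))**4 = ((-4 + (1 - 2 + 54/7 + 36/7 - 3 - 18/7))**2*(-1))**4 = ((-4 + 44/7)**2*(-1))**4 = ((16/7)**2*(-1))**4 = ((256/49)*(-1))**4 = (-256/49)**4 = 4294967296/5764801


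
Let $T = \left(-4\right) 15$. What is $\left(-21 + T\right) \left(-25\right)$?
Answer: $2025$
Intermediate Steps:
$T = -60$
$\left(-21 + T\right) \left(-25\right) = \left(-21 - 60\right) \left(-25\right) = \left(-81\right) \left(-25\right) = 2025$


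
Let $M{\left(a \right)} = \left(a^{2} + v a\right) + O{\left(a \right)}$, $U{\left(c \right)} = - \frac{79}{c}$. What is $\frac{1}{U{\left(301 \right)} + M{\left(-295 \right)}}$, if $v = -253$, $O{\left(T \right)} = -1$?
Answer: $\frac{301}{48659280} \approx 6.1859 \cdot 10^{-6}$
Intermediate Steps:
$M{\left(a \right)} = -1 + a^{2} - 253 a$ ($M{\left(a \right)} = \left(a^{2} - 253 a\right) - 1 = -1 + a^{2} - 253 a$)
$\frac{1}{U{\left(301 \right)} + M{\left(-295 \right)}} = \frac{1}{- \frac{79}{301} - \left(-74634 - 87025\right)} = \frac{1}{\left(-79\right) \frac{1}{301} + \left(-1 + 87025 + 74635\right)} = \frac{1}{- \frac{79}{301} + 161659} = \frac{1}{\frac{48659280}{301}} = \frac{301}{48659280}$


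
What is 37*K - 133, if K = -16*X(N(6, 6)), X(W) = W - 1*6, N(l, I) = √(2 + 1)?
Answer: 3419 - 592*√3 ≈ 2393.6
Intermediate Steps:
N(l, I) = √3
X(W) = -6 + W (X(W) = W - 6 = -6 + W)
K = 96 - 16*√3 (K = -16*(-6 + √3) = 96 - 16*√3 ≈ 68.287)
37*K - 133 = 37*(96 - 16*√3) - 133 = (3552 - 592*√3) - 133 = 3419 - 592*√3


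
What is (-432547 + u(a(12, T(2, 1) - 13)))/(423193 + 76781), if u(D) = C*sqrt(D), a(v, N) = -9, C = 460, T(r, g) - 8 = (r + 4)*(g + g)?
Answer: -432547/499974 + 10*I/3623 ≈ -0.86514 + 0.0027601*I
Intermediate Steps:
T(r, g) = 8 + 2*g*(4 + r) (T(r, g) = 8 + (r + 4)*(g + g) = 8 + (4 + r)*(2*g) = 8 + 2*g*(4 + r))
u(D) = 460*sqrt(D)
(-432547 + u(a(12, T(2, 1) - 13)))/(423193 + 76781) = (-432547 + 460*sqrt(-9))/(423193 + 76781) = (-432547 + 460*(3*I))/499974 = (-432547 + 1380*I)*(1/499974) = -432547/499974 + 10*I/3623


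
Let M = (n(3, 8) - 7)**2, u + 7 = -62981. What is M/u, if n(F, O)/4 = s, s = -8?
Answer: -507/20996 ≈ -0.024147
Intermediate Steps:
u = -62988 (u = -7 - 62981 = -62988)
n(F, O) = -32 (n(F, O) = 4*(-8) = -32)
M = 1521 (M = (-32 - 7)**2 = (-39)**2 = 1521)
M/u = 1521/(-62988) = 1521*(-1/62988) = -507/20996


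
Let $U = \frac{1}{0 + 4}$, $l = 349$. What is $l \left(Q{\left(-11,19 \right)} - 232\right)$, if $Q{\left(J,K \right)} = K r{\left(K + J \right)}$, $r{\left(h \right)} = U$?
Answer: $- \frac{317241}{4} \approx -79310.0$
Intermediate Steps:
$U = \frac{1}{4} \approx 0.25$
$r{\left(h \right)} = \frac{1}{4}$
$Q{\left(J,K \right)} = \frac{K}{4}$ ($Q{\left(J,K \right)} = K \frac{1}{4} = \frac{K}{4}$)
$l \left(Q{\left(-11,19 \right)} - 232\right) = 349 \left(\frac{1}{4} \cdot 19 - 232\right) = 349 \left(\frac{19}{4} - 232\right) = 349 \left(- \frac{909}{4}\right) = - \frac{317241}{4}$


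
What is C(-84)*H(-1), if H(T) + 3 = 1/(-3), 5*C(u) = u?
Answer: 56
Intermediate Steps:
C(u) = u/5
H(T) = -10/3 (H(T) = -3 + 1/(-3) = -3 - ⅓ = -10/3)
C(-84)*H(-1) = ((⅕)*(-84))*(-10/3) = -84/5*(-10/3) = 56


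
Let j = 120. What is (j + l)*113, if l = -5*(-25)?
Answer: 27685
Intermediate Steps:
l = 125
(j + l)*113 = (120 + 125)*113 = 245*113 = 27685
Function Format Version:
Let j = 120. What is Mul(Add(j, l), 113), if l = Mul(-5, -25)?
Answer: 27685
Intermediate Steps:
l = 125
Mul(Add(j, l), 113) = Mul(Add(120, 125), 113) = Mul(245, 113) = 27685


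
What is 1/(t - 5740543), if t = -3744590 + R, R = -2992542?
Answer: -1/12477675 ≈ -8.0143e-8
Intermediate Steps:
t = -6737132 (t = -3744590 - 2992542 = -6737132)
1/(t - 5740543) = 1/(-6737132 - 5740543) = 1/(-12477675) = -1/12477675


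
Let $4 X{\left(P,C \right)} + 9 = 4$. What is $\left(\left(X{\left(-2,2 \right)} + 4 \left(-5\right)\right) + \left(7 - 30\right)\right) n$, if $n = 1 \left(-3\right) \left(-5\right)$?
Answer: $- \frac{2655}{4} \approx -663.75$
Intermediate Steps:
$X{\left(P,C \right)} = - \frac{5}{4}$ ($X{\left(P,C \right)} = - \frac{9}{4} + \frac{1}{4} \cdot 4 = - \frac{9}{4} + 1 = - \frac{5}{4}$)
$n = 15$ ($n = \left(-3\right) \left(-5\right) = 15$)
$\left(\left(X{\left(-2,2 \right)} + 4 \left(-5\right)\right) + \left(7 - 30\right)\right) n = \left(\left(- \frac{5}{4} + 4 \left(-5\right)\right) + \left(7 - 30\right)\right) 15 = \left(\left(- \frac{5}{4} - 20\right) + \left(7 - 30\right)\right) 15 = \left(- \frac{85}{4} - 23\right) 15 = \left(- \frac{177}{4}\right) 15 = - \frac{2655}{4}$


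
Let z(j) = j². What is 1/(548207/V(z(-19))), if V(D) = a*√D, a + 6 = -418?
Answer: -424/28853 ≈ -0.014695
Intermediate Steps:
a = -424 (a = -6 - 418 = -424)
V(D) = -424*√D
1/(548207/V(z(-19))) = 1/(548207/((-424*√((-19)²)))) = 1/(548207/((-424*√361))) = 1/(548207/((-424*19))) = 1/(548207/(-8056)) = 1/(548207*(-1/8056)) = 1/(-28853/424) = -424/28853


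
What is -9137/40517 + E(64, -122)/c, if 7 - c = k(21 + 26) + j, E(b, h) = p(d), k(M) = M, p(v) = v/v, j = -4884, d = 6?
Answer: -44219111/196264348 ≈ -0.22530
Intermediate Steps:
p(v) = 1
E(b, h) = 1
c = 4844 (c = 7 - ((21 + 26) - 4884) = 7 - (47 - 4884) = 7 - 1*(-4837) = 7 + 4837 = 4844)
-9137/40517 + E(64, -122)/c = -9137/40517 + 1/4844 = -44219111/196264348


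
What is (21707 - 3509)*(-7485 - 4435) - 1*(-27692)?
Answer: -216892468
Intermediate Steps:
(21707 - 3509)*(-7485 - 4435) - 1*(-27692) = 18198*(-11920) + 27692 = -216920160 + 27692 = -216892468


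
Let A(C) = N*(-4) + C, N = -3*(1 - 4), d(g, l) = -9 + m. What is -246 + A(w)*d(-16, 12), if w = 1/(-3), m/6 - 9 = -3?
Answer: -1227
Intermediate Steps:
m = 36 (m = 54 + 6*(-3) = 54 - 18 = 36)
d(g, l) = 27 (d(g, l) = -9 + 36 = 27)
w = -⅓ ≈ -0.33333
N = 9 (N = -3*(-3) = 9)
A(C) = -36 + C (A(C) = 9*(-4) + C = -36 + C)
-246 + A(w)*d(-16, 12) = -246 + (-36 - ⅓)*27 = -246 - 109/3*27 = -246 - 981 = -1227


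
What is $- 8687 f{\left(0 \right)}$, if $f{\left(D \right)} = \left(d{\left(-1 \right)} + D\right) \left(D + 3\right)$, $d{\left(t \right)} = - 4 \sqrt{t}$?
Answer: $104244 i \approx 1.0424 \cdot 10^{5} i$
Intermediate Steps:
$f{\left(D \right)} = \left(3 + D\right) \left(D - 4 i\right)$ ($f{\left(D \right)} = \left(- 4 \sqrt{-1} + D\right) \left(D + 3\right) = \left(- 4 i + D\right) \left(3 + D\right) = \left(D - 4 i\right) \left(3 + D\right) = \left(3 + D\right) \left(D - 4 i\right)$)
$- 8687 f{\left(0 \right)} = - 8687 \left(0^{2} - 12 i + 0 \left(3 - 4 i\right)\right) = - 8687 \left(0 - 12 i + 0\right) = - 8687 \left(- 12 i\right) = 104244 i$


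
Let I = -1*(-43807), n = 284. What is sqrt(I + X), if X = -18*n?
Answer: sqrt(38695) ≈ 196.71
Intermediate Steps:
I = 43807
X = -5112 (X = -18*284 = -5112)
sqrt(I + X) = sqrt(43807 - 5112) = sqrt(38695)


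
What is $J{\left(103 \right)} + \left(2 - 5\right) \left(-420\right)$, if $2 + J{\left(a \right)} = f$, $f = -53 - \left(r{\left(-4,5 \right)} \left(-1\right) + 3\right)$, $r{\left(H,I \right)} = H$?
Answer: $1198$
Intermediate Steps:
$f = -60$ ($f = -53 - \left(\left(-4\right) \left(-1\right) + 3\right) = -53 - \left(4 + 3\right) = -53 - 7 = -60$)
$J{\left(a \right)} = -62$ ($J{\left(a \right)} = -2 - 60 = -62$)
$J{\left(103 \right)} + \left(2 - 5\right) \left(-420\right) = -62 + \left(2 - 5\right) \left(-420\right) = -62 - -1260 = -62 + 1260 = 1198$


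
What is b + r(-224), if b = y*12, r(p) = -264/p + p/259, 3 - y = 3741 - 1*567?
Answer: -39421547/1036 ≈ -38052.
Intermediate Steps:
y = -3171 (y = 3 - (3741 - 1*567) = 3 - (3741 - 567) = 3 - 1*3174 = 3 - 3174 = -3171)
r(p) = -264/p + p/259 (r(p) = -264/p + p*(1/259) = -264/p + p/259)
b = -38052 (b = -3171*12 = -38052)
b + r(-224) = -38052 + (-264/(-224) + (1/259)*(-224)) = -38052 + (-264*(-1/224) - 32/37) = -38052 + (33/28 - 32/37) = -38052 + 325/1036 = -39421547/1036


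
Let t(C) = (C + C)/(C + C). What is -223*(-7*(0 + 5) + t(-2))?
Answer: 7582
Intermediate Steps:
t(C) = 1 (t(C) = (2*C)/((2*C)) = (2*C)*(1/(2*C)) = 1)
-223*(-7*(0 + 5) + t(-2)) = -223*(-7*(0 + 5) + 1) = -223*(-7*5 + 1) = -223*(-35 + 1) = -223*(-34) = 7582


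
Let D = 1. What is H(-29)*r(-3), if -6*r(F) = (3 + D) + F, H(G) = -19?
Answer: 19/6 ≈ 3.1667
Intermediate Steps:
r(F) = -2/3 - F/6 (r(F) = -((3 + 1) + F)/6 = -(4 + F)/6 = -2/3 - F/6)
H(-29)*r(-3) = -19*(-2/3 - 1/6*(-3)) = -19*(-2/3 + 1/2) = -19*(-1/6) = 19/6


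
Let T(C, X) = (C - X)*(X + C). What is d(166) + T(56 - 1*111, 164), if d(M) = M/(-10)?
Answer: -119438/5 ≈ -23888.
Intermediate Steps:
T(C, X) = (C + X)*(C - X) (T(C, X) = (C - X)*(C + X) = (C + X)*(C - X))
d(M) = -M/10 (d(M) = M*(-⅒) = -M/10)
d(166) + T(56 - 1*111, 164) = -⅒*166 + ((56 - 1*111)² - 1*164²) = -83/5 + ((56 - 111)² - 1*26896) = -83/5 + ((-55)² - 26896) = -83/5 + (3025 - 26896) = -83/5 - 23871 = -119438/5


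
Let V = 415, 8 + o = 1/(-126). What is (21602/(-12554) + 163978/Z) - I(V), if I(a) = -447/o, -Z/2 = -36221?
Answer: -12680793090486/229405449953 ≈ -55.277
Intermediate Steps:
o = -1009/126 (o = -8 + 1/(-126) = -8 - 1/126 = -1009/126 ≈ -8.0079)
Z = 72442 (Z = -2*(-36221) = 72442)
I(a) = 56322/1009 (I(a) = -447/(-1009/126) = -447*(-126/1009) = 56322/1009)
(21602/(-12554) + 163978/Z) - I(V) = (21602/(-12554) + 163978/72442) - 1*56322/1009 = (21602*(-1/12554) + 163978*(1/72442)) - 56322/1009 = (-10801/6277 + 81989/36221) - 56322/1009 = 123421932/227359217 - 56322/1009 = -12680793090486/229405449953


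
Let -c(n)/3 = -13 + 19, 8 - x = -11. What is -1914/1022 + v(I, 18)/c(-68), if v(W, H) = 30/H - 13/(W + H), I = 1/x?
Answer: -1301662/676053 ≈ -1.9254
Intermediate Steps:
x = 19 (x = 8 - 1*(-11) = 8 + 11 = 19)
c(n) = -18 (c(n) = -3*(-13 + 19) = -3*6 = -18)
I = 1/19 ≈ 0.052632
v(W, H) = -13/(H + W) + 30/H (v(W, H) = 30/H - 13/(H + W) = -13/(H + W) + 30/H)
-1914/1022 + v(I, 18)/c(-68) = -1914/1022 + ((17*18 + 30*(1/19))/(18*(18 + 1/19)))/(-18) = -1914*1/1022 + ((306 + 30/19)/(18*(343/19)))*(-1/18) = -957/511 + ((1/18)*(19/343)*(5844/19))*(-1/18) = -957/511 + (974/1029)*(-1/18) = -957/511 - 487/9261 = -1301662/676053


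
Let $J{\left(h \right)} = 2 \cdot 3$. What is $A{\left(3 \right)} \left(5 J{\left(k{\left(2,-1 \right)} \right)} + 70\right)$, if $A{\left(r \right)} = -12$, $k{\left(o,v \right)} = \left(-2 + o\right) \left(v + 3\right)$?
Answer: $-1200$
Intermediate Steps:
$k{\left(o,v \right)} = \left(-2 + o\right) \left(3 + v\right)$
$J{\left(h \right)} = 6$
$A{\left(3 \right)} \left(5 J{\left(k{\left(2,-1 \right)} \right)} + 70\right) = - 12 \left(5 \cdot 6 + 70\right) = - 12 \left(30 + 70\right) = \left(-12\right) 100 = -1200$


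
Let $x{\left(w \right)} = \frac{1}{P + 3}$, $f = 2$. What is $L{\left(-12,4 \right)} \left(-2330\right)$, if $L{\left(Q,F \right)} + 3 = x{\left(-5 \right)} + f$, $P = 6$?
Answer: $\frac{18640}{9} \approx 2071.1$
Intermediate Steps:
$x{\left(w \right)} = \frac{1}{9}$ ($x{\left(w \right)} = \frac{1}{6 + 3} = \frac{1}{9}$)
$L{\left(Q,F \right)} = - \frac{8}{9}$ ($L{\left(Q,F \right)} = -3 + \left(\frac{1}{9} + 2\right) = -3 + \frac{19}{9} = - \frac{8}{9}$)
$L{\left(-12,4 \right)} \left(-2330\right) = \left(- \frac{8}{9}\right) \left(-2330\right) = \frac{18640}{9}$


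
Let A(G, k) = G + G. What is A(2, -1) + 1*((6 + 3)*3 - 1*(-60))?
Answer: 91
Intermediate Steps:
A(G, k) = 2*G
A(2, -1) + 1*((6 + 3)*3 - 1*(-60)) = 2*2 + 1*((6 + 3)*3 - 1*(-60)) = 4 + 1*(9*3 + 60) = 4 + 1*(27 + 60) = 4 + 1*87 = 4 + 87 = 91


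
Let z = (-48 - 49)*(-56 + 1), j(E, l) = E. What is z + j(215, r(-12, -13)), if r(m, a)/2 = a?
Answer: 5550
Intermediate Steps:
r(m, a) = 2*a
z = 5335 (z = -97*(-55) = 5335)
z + j(215, r(-12, -13)) = 5335 + 215 = 5550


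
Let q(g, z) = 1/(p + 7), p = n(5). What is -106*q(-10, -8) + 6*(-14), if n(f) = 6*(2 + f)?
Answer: -4222/49 ≈ -86.163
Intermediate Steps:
n(f) = 12 + 6*f
p = 42 (p = 12 + 6*5 = 12 + 30 = 42)
q(g, z) = 1/49 (q(g, z) = 1/(42 + 7) = 1/49)
-106*q(-10, -8) + 6*(-14) = -106*1/49 + 6*(-14) = -106/49 - 84 = -4222/49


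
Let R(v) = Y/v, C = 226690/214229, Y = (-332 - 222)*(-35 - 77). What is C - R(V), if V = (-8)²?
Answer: -414936651/428458 ≈ -968.44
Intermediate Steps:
Y = 62048 (Y = -554*(-112) = 62048)
V = 64
C = 226690/214229 (C = 226690*(1/214229) = 226690/214229 ≈ 1.0582)
R(v) = 62048/v
C - R(V) = 226690/214229 - 62048/64 = 226690/214229 - 1*1939/2 = 226690/214229 - 1939/2 = -414936651/428458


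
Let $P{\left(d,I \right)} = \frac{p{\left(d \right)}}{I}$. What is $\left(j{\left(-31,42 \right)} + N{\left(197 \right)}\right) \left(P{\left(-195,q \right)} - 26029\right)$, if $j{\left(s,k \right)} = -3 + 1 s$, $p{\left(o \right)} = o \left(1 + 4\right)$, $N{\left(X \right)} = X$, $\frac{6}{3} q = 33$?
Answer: $- \frac{46775947}{11} \approx -4.2524 \cdot 10^{6}$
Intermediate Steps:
$q = \frac{33}{2}$ ($q = \frac{1}{2} \cdot 33 = \frac{33}{2} \approx 16.5$)
$p{\left(o \right)} = 5 o$ ($p{\left(o \right)} = o 5 = 5 o$)
$j{\left(s,k \right)} = -3 + s$
$P{\left(d,I \right)} = \frac{5 d}{I}$
$\left(j{\left(-31,42 \right)} + N{\left(197 \right)}\right) \left(P{\left(-195,q \right)} - 26029\right) = \left(\left(-3 - 31\right) + 197\right) \left(5 \left(-195\right) \frac{1}{\frac{33}{2}} - 26029\right) = \left(-34 + 197\right) \left(5 \left(-195\right) \frac{2}{33} - 26029\right) = 163 \left(- \frac{650}{11} - 26029\right) = 163 \left(- \frac{286969}{11}\right) = - \frac{46775947}{11}$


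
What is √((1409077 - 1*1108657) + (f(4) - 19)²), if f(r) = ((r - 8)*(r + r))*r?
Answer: 3*√35781 ≈ 567.48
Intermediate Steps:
f(r) = 2*r²*(-8 + r) (f(r) = ((-8 + r)*(2*r))*r = (2*r*(-8 + r))*r = 2*r²*(-8 + r))
√((1409077 - 1*1108657) + (f(4) - 19)²) = √((1409077 - 1*1108657) + (2*4²*(-8 + 4) - 19)²) = √((1409077 - 1108657) + (2*16*(-4) - 19)²) = √(300420 + (-128 - 19)²) = √(300420 + (-147)²) = √(300420 + 21609) = √322029 = 3*√35781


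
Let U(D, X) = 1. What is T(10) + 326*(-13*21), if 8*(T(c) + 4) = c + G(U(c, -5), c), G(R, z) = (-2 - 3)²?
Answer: -711981/8 ≈ -88998.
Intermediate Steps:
G(R, z) = 25 (G(R, z) = (-5)² = 25)
T(c) = -7/8 + c/8 (T(c) = -4 + (c + 25)/8 = -4 + (25 + c)/8 = -4 + (25/8 + c/8) = -7/8 + c/8)
T(10) + 326*(-13*21) = (-7/8 + (⅛)*10) + 326*(-13*21) = (-7/8 + 5/4) + 326*(-273) = 3/8 - 88998 = -711981/8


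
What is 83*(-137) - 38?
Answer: -11409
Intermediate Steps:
83*(-137) - 38 = -11371 - 38 = -11409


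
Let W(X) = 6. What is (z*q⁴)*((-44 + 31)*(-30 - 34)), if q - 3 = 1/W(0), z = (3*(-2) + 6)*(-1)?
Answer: 0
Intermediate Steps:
z = 0 (z = (-6 + 6)*(-1) = 0*(-1) = 0)
q = 19/6 (q = 3 + 1/6 = 3 + ⅙ = 19/6 ≈ 3.1667)
(z*q⁴)*((-44 + 31)*(-30 - 34)) = (0*(19/6)⁴)*((-44 + 31)*(-30 - 34)) = (0*(130321/1296))*(-13*(-64)) = 0*832 = 0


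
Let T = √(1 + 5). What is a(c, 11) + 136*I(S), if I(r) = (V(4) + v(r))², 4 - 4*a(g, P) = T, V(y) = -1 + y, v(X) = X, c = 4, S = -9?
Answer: 4897 - √6/4 ≈ 4896.4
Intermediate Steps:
T = √6 ≈ 2.4495
a(g, P) = 1 - √6/4
I(r) = (3 + r)² (I(r) = ((-1 + 4) + r)² = (3 + r)²)
a(c, 11) + 136*I(S) = (1 - √6/4) + 136*(3 - 9)² = (1 - √6/4) + 136*(-6)² = (1 - √6/4) + 136*36 = (1 - √6/4) + 4896 = 4897 - √6/4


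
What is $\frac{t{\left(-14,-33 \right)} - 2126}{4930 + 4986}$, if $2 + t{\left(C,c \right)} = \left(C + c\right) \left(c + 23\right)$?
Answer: $- \frac{829}{4958} \approx -0.1672$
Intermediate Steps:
$t{\left(C,c \right)} = -2 + \left(23 + c\right) \left(C + c\right)$ ($t{\left(C,c \right)} = -2 + \left(C + c\right) \left(c + 23\right) = -2 + \left(C + c\right) \left(23 + c\right) = -2 + \left(23 + c\right) \left(C + c\right)$)
$\frac{t{\left(-14,-33 \right)} - 2126}{4930 + 4986} = \frac{\left(-2 + \left(-33\right)^{2} + 23 \left(-14\right) + 23 \left(-33\right) - -462\right) - 2126}{4930 + 4986} = \frac{\left(-2 + 1089 - 322 - 759 + 462\right) - 2126}{9916} = \left(468 - 2126\right) \frac{1}{9916} = \left(-1658\right) \frac{1}{9916} = - \frac{829}{4958}$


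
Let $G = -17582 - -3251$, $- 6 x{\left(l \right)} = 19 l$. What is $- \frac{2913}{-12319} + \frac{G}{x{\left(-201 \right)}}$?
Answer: $- \frac{349378929}{15682087} \approx -22.279$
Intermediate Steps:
$x{\left(l \right)} = - \frac{19 l}{6}$
$G = -14331$ ($G = -17582 + 3251 = -14331$)
$- \frac{2913}{-12319} + \frac{G}{x{\left(-201 \right)}} = - \frac{2913}{-12319} - \frac{14331}{\left(- \frac{19}{6}\right) \left(-201\right)} = \left(-2913\right) \left(- \frac{1}{12319}\right) - \frac{14331}{\frac{1273}{2}} = \frac{2913}{12319} - \frac{28662}{1273} = - \frac{349378929}{15682087}$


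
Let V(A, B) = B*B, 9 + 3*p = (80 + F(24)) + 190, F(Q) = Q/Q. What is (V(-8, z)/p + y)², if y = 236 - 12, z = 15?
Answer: 3523965769/68644 ≈ 51337.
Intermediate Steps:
F(Q) = 1
p = 262/3 (p = -3 + ((80 + 1) + 190)/3 = -3 + (81 + 190)/3 = -3 + (⅓)*271 = -3 + 271/3 = 262/3 ≈ 87.333)
y = 224
V(A, B) = B²
(V(-8, z)/p + y)² = (15²/(262/3) + 224)² = (225*(3/262) + 224)² = (675/262 + 224)² = (59363/262)² = 3523965769/68644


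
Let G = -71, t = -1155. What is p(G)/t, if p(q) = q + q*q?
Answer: -142/33 ≈ -4.3030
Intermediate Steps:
p(q) = q + q**2
p(G)/t = -71*(1 - 71)/(-1155) = -71*(-70)*(-1/1155) = 4970*(-1/1155) = -142/33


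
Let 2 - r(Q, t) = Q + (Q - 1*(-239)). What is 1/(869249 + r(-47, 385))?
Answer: 1/869106 ≈ 1.1506e-6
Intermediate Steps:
r(Q, t) = -237 - 2*Q (r(Q, t) = 2 - (Q + (Q - 1*(-239))) = 2 - (Q + (Q + 239)) = 2 - (Q + (239 + Q)) = 2 - (239 + 2*Q) = 2 + (-239 - 2*Q) = -237 - 2*Q)
1/(869249 + r(-47, 385)) = 1/(869249 + (-237 - 2*(-47))) = 1/(869249 + (-237 + 94)) = 1/(869249 - 143) = 1/869106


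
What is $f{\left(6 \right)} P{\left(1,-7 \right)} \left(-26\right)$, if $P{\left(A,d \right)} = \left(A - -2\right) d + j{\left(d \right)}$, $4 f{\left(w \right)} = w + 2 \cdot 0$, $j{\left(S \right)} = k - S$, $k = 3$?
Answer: $429$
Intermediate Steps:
$j{\left(S \right)} = 3 - S$
$f{\left(w \right)} = \frac{w}{4}$ ($f{\left(w \right)} = \frac{w + 2 \cdot 0}{4} = \frac{w + 0}{4} = \frac{w}{4}$)
$P{\left(A,d \right)} = 3 - d + d \left(2 + A\right)$ ($P{\left(A,d \right)} = \left(A - -2\right) d - \left(-3 + d\right) = \left(A + 2\right) d - \left(-3 + d\right) = \left(2 + A\right) d - \left(-3 + d\right) = d \left(2 + A\right) - \left(-3 + d\right) = 3 - d + d \left(2 + A\right)$)
$f{\left(6 \right)} P{\left(1,-7 \right)} \left(-26\right) = \frac{1}{4} \cdot 6 \left(3 - 7 + 1 \left(-7\right)\right) \left(-26\right) = \frac{3 \left(3 - 7 - 7\right)}{2} \left(-26\right) = \frac{3}{2} \left(-11\right) \left(-26\right) = \left(- \frac{33}{2}\right) \left(-26\right) = 429$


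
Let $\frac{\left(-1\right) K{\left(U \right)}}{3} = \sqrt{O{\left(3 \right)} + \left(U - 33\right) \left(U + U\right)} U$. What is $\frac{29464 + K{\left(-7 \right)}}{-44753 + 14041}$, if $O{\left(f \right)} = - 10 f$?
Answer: $- \frac{3683}{3839} - \frac{21 \sqrt{530}}{30712} \approx -0.97511$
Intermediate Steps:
$K{\left(U \right)} = - 3 U \sqrt{-30 + 2 U \left(-33 + U\right)}$ ($K{\left(U \right)} = - 3 \sqrt{\left(-10\right) 3 + \left(U - 33\right) \left(U + U\right)} U = - 3 \sqrt{-30 + \left(-33 + U\right) 2 U} U = - 3 \sqrt{-30 + 2 U \left(-33 + U\right)} U = - 3 U \sqrt{-30 + 2 U \left(-33 + U\right)}$)
$\frac{29464 + K{\left(-7 \right)}}{-44753 + 14041} = \frac{29464 - - 21 \sqrt{-30 - -462 + 2 \left(-7\right)^{2}}}{-44753 + 14041} = \frac{29464 - - 21 \sqrt{-30 + 462 + 2 \cdot 49}}{-30712} = \left(29464 - - 21 \sqrt{-30 + 462 + 98}\right) \left(- \frac{1}{30712}\right) = \left(29464 - - 21 \sqrt{530}\right) \left(- \frac{1}{30712}\right) = \left(29464 + 21 \sqrt{530}\right) \left(- \frac{1}{30712}\right) = - \frac{3683}{3839} - \frac{21 \sqrt{530}}{30712}$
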